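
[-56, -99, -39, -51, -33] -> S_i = Random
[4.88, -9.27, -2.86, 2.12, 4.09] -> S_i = Random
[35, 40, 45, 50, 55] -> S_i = 35 + 5*i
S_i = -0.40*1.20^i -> [-0.4, -0.48, -0.58, -0.69, -0.83]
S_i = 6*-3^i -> [6, -18, 54, -162, 486]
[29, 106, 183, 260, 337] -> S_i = 29 + 77*i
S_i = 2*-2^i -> [2, -4, 8, -16, 32]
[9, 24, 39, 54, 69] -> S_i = 9 + 15*i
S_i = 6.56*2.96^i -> [6.56, 19.42, 57.48, 170.13, 503.58]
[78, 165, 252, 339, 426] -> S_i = 78 + 87*i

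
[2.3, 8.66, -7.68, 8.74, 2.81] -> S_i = Random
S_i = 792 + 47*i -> [792, 839, 886, 933, 980]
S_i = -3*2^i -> [-3, -6, -12, -24, -48]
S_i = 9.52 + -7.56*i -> [9.52, 1.96, -5.6, -13.16, -20.72]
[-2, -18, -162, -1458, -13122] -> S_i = -2*9^i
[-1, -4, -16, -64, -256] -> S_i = -1*4^i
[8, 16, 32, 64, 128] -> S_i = 8*2^i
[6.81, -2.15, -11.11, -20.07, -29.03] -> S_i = 6.81 + -8.96*i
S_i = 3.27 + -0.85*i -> [3.27, 2.42, 1.57, 0.72, -0.13]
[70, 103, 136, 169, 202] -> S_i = 70 + 33*i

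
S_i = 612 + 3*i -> [612, 615, 618, 621, 624]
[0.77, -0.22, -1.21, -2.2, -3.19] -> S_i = 0.77 + -0.99*i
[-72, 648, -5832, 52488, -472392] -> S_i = -72*-9^i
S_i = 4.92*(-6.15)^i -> [4.92, -30.26, 186.09, -1144.43, 7038.26]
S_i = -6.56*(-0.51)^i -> [-6.56, 3.35, -1.71, 0.87, -0.44]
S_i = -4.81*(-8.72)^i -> [-4.81, 41.94, -365.74, 3189.29, -27810.64]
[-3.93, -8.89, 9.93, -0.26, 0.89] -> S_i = Random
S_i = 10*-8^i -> [10, -80, 640, -5120, 40960]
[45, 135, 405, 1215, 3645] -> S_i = 45*3^i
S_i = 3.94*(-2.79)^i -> [3.94, -10.99, 30.67, -85.57, 238.73]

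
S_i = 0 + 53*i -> [0, 53, 106, 159, 212]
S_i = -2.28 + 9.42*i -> [-2.28, 7.14, 16.56, 25.98, 35.4]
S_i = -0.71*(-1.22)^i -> [-0.71, 0.87, -1.06, 1.29, -1.57]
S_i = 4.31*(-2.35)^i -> [4.31, -10.13, 23.8, -55.93, 131.45]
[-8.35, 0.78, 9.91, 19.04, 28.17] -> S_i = -8.35 + 9.13*i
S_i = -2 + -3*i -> [-2, -5, -8, -11, -14]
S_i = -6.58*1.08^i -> [-6.58, -7.11, -7.67, -8.29, -8.95]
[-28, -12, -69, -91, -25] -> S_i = Random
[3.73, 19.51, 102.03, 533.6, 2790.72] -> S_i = 3.73*5.23^i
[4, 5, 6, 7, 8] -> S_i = 4 + 1*i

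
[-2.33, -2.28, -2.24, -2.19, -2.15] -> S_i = -2.33*0.98^i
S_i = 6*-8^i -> [6, -48, 384, -3072, 24576]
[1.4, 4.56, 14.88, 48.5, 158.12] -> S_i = 1.40*3.26^i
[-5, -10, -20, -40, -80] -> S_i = -5*2^i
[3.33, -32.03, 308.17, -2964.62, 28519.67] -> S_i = 3.33*(-9.62)^i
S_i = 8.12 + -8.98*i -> [8.12, -0.86, -9.84, -18.82, -27.8]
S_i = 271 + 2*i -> [271, 273, 275, 277, 279]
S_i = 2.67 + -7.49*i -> [2.67, -4.82, -12.31, -19.8, -27.29]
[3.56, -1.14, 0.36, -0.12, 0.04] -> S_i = 3.56*(-0.32)^i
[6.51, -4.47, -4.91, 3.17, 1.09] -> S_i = Random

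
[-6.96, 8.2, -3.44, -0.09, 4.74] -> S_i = Random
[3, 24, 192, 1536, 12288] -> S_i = 3*8^i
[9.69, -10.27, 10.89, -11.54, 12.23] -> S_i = 9.69*(-1.06)^i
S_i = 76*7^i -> [76, 532, 3724, 26068, 182476]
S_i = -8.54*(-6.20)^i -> [-8.54, 52.95, -328.28, 2035.32, -12618.99]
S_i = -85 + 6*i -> [-85, -79, -73, -67, -61]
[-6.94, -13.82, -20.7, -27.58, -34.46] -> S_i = -6.94 + -6.88*i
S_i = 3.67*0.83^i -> [3.67, 3.05, 2.53, 2.1, 1.74]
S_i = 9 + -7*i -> [9, 2, -5, -12, -19]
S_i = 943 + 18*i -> [943, 961, 979, 997, 1015]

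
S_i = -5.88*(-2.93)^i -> [-5.88, 17.23, -50.48, 147.9, -433.36]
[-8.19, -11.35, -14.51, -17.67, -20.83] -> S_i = -8.19 + -3.16*i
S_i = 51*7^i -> [51, 357, 2499, 17493, 122451]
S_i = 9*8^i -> [9, 72, 576, 4608, 36864]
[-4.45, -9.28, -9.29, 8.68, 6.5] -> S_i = Random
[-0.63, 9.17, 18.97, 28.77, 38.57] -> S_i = -0.63 + 9.80*i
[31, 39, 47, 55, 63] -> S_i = 31 + 8*i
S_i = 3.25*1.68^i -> [3.25, 5.46, 9.17, 15.41, 25.89]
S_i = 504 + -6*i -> [504, 498, 492, 486, 480]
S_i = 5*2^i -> [5, 10, 20, 40, 80]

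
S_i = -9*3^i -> [-9, -27, -81, -243, -729]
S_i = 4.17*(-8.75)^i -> [4.17, -36.49, 319.27, -2793.57, 24443.77]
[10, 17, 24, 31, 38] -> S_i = 10 + 7*i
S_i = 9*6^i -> [9, 54, 324, 1944, 11664]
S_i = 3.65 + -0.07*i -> [3.65, 3.58, 3.51, 3.44, 3.37]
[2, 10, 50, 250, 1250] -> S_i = 2*5^i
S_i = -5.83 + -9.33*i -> [-5.83, -15.16, -24.49, -33.82, -43.15]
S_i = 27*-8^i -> [27, -216, 1728, -13824, 110592]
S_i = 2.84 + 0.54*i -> [2.84, 3.38, 3.92, 4.46, 5.0]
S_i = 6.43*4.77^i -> [6.43, 30.67, 146.3, 697.86, 3328.78]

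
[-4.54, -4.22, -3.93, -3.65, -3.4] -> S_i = -4.54*0.93^i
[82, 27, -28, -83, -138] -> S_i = 82 + -55*i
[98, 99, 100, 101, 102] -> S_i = 98 + 1*i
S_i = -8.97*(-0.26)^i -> [-8.97, 2.33, -0.61, 0.16, -0.04]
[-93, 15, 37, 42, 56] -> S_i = Random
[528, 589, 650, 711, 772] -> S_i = 528 + 61*i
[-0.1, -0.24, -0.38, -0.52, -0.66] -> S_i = -0.10 + -0.14*i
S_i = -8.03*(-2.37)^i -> [-8.03, 19.03, -45.1, 106.9, -253.34]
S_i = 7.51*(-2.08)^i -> [7.51, -15.62, 32.49, -67.58, 140.57]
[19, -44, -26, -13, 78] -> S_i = Random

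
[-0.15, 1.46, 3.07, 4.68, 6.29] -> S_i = -0.15 + 1.61*i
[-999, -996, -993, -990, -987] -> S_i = -999 + 3*i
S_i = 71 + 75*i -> [71, 146, 221, 296, 371]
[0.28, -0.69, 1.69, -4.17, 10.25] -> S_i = 0.28*(-2.46)^i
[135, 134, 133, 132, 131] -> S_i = 135 + -1*i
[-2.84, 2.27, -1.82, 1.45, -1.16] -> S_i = -2.84*(-0.80)^i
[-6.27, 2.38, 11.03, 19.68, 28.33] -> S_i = -6.27 + 8.65*i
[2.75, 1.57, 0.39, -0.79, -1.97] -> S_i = 2.75 + -1.18*i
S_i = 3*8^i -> [3, 24, 192, 1536, 12288]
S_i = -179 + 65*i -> [-179, -114, -49, 16, 81]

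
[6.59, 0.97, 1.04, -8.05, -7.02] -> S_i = Random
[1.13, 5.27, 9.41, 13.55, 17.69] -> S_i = 1.13 + 4.14*i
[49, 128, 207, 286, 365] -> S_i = 49 + 79*i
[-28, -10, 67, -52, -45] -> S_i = Random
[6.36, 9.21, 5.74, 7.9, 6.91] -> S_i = Random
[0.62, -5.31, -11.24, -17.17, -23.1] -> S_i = 0.62 + -5.93*i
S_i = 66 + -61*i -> [66, 5, -56, -117, -178]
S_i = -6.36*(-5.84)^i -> [-6.36, 37.14, -216.91, 1266.76, -7397.9]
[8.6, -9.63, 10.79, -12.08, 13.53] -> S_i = 8.60*(-1.12)^i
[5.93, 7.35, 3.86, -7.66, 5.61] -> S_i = Random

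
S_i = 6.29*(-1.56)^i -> [6.29, -9.81, 15.31, -23.88, 37.25]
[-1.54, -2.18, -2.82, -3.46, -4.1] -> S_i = -1.54 + -0.64*i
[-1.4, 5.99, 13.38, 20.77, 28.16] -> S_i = -1.40 + 7.39*i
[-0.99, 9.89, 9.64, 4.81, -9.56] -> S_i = Random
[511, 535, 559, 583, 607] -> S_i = 511 + 24*i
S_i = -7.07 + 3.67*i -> [-7.07, -3.4, 0.27, 3.94, 7.61]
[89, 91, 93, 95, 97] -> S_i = 89 + 2*i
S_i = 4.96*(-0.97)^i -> [4.96, -4.81, 4.67, -4.53, 4.39]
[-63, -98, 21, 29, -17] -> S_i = Random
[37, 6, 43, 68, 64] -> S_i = Random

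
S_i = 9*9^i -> [9, 81, 729, 6561, 59049]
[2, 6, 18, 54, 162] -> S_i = 2*3^i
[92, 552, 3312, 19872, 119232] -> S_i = 92*6^i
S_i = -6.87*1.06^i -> [-6.87, -7.28, -7.72, -8.18, -8.67]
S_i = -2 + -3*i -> [-2, -5, -8, -11, -14]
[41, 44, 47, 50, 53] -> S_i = 41 + 3*i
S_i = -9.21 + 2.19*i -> [-9.21, -7.02, -4.83, -2.64, -0.45]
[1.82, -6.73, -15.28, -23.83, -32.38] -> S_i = 1.82 + -8.55*i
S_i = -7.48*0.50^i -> [-7.48, -3.74, -1.87, -0.94, -0.47]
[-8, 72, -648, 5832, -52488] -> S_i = -8*-9^i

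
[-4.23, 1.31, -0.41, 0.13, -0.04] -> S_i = -4.23*(-0.31)^i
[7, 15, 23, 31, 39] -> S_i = 7 + 8*i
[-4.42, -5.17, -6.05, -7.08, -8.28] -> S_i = -4.42*1.17^i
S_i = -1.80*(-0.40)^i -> [-1.8, 0.72, -0.29, 0.12, -0.05]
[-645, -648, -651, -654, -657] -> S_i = -645 + -3*i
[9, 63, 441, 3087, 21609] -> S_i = 9*7^i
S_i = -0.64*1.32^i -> [-0.64, -0.84, -1.12, -1.47, -1.94]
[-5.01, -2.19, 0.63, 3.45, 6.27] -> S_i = -5.01 + 2.82*i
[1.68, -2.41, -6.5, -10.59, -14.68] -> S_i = 1.68 + -4.09*i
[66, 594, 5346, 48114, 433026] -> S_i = 66*9^i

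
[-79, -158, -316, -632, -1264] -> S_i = -79*2^i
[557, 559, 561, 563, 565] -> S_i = 557 + 2*i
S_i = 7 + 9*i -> [7, 16, 25, 34, 43]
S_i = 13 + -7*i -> [13, 6, -1, -8, -15]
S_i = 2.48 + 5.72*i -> [2.48, 8.2, 13.92, 19.64, 25.36]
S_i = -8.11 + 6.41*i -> [-8.11, -1.7, 4.71, 11.12, 17.53]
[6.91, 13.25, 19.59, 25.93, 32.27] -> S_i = 6.91 + 6.34*i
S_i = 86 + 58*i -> [86, 144, 202, 260, 318]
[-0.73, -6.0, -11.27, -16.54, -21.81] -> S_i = -0.73 + -5.27*i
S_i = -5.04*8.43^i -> [-5.04, -42.49, -358.17, -3019.35, -25453.11]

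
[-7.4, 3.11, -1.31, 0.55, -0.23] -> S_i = -7.40*(-0.42)^i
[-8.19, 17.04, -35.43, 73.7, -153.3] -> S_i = -8.19*(-2.08)^i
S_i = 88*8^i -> [88, 704, 5632, 45056, 360448]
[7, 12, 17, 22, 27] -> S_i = 7 + 5*i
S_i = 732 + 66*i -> [732, 798, 864, 930, 996]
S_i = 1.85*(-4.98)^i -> [1.85, -9.21, 45.88, -228.49, 1137.86]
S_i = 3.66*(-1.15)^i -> [3.66, -4.21, 4.84, -5.57, 6.4]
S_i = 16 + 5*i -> [16, 21, 26, 31, 36]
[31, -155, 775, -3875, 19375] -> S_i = 31*-5^i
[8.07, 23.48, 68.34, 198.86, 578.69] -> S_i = 8.07*2.91^i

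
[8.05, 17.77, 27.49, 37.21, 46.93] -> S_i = 8.05 + 9.72*i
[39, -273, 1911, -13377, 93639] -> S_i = 39*-7^i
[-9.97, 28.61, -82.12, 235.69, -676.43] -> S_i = -9.97*(-2.87)^i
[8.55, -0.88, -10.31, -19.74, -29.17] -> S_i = 8.55 + -9.43*i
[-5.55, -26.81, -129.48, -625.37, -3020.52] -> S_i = -5.55*4.83^i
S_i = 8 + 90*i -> [8, 98, 188, 278, 368]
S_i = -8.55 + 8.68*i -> [-8.55, 0.13, 8.81, 17.49, 26.17]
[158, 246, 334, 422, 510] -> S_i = 158 + 88*i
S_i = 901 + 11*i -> [901, 912, 923, 934, 945]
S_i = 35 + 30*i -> [35, 65, 95, 125, 155]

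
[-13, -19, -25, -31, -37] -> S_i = -13 + -6*i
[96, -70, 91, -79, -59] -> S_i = Random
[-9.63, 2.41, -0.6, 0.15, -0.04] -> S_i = -9.63*(-0.25)^i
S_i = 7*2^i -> [7, 14, 28, 56, 112]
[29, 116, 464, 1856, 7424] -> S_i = 29*4^i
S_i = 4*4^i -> [4, 16, 64, 256, 1024]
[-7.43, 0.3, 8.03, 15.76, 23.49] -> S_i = -7.43 + 7.73*i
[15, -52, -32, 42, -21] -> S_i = Random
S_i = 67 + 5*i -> [67, 72, 77, 82, 87]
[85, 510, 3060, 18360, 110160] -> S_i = 85*6^i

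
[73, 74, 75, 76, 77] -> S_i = 73 + 1*i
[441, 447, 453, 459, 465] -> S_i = 441 + 6*i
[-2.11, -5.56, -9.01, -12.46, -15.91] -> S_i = -2.11 + -3.45*i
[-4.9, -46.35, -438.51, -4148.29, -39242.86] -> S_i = -4.90*9.46^i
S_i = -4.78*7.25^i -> [-4.78, -34.66, -251.25, -1821.55, -13206.26]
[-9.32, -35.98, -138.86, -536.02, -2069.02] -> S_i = -9.32*3.86^i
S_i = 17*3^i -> [17, 51, 153, 459, 1377]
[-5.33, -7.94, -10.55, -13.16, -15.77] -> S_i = -5.33 + -2.61*i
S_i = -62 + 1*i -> [-62, -61, -60, -59, -58]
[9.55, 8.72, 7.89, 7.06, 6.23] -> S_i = 9.55 + -0.83*i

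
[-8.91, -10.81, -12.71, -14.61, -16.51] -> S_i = -8.91 + -1.90*i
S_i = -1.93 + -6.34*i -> [-1.93, -8.27, -14.61, -20.95, -27.29]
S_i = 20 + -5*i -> [20, 15, 10, 5, 0]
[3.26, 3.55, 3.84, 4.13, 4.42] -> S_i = 3.26 + 0.29*i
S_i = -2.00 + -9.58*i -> [-2.0, -11.58, -21.16, -30.74, -40.32]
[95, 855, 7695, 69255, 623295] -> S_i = 95*9^i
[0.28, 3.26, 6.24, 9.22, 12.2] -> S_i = 0.28 + 2.98*i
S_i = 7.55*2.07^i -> [7.55, 15.63, 32.35, 66.97, 138.62]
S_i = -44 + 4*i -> [-44, -40, -36, -32, -28]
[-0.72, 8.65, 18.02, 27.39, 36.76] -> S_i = -0.72 + 9.37*i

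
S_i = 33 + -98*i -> [33, -65, -163, -261, -359]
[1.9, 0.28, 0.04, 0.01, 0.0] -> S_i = 1.90*0.15^i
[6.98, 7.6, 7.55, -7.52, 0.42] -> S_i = Random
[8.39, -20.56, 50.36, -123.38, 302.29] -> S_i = 8.39*(-2.45)^i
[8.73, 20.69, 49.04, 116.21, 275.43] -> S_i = 8.73*2.37^i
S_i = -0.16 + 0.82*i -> [-0.16, 0.66, 1.48, 2.3, 3.12]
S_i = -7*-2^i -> [-7, 14, -28, 56, -112]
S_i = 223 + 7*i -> [223, 230, 237, 244, 251]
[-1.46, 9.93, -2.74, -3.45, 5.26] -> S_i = Random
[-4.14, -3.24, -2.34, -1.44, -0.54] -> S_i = -4.14 + 0.90*i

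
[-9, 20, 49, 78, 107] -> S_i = -9 + 29*i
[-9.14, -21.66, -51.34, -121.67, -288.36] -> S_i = -9.14*2.37^i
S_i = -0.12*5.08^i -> [-0.12, -0.61, -3.1, -15.73, -79.92]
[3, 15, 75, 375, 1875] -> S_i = 3*5^i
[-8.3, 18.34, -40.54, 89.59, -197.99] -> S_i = -8.30*(-2.21)^i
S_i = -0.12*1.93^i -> [-0.12, -0.23, -0.45, -0.86, -1.66]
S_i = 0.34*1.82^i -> [0.34, 0.62, 1.13, 2.05, 3.73]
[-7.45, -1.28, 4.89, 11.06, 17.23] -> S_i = -7.45 + 6.17*i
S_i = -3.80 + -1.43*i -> [-3.8, -5.23, -6.66, -8.09, -9.52]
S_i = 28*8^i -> [28, 224, 1792, 14336, 114688]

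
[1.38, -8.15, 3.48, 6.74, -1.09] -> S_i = Random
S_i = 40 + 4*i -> [40, 44, 48, 52, 56]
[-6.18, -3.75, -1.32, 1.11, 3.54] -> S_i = -6.18 + 2.43*i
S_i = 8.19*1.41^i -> [8.19, 11.55, 16.28, 22.96, 32.37]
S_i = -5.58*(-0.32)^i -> [-5.58, 1.79, -0.57, 0.18, -0.06]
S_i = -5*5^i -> [-5, -25, -125, -625, -3125]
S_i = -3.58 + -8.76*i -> [-3.58, -12.34, -21.1, -29.86, -38.62]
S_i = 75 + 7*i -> [75, 82, 89, 96, 103]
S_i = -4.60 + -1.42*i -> [-4.6, -6.02, -7.44, -8.86, -10.28]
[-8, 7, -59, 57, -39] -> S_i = Random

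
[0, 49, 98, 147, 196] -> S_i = 0 + 49*i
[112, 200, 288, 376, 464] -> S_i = 112 + 88*i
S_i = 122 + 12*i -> [122, 134, 146, 158, 170]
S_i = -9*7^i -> [-9, -63, -441, -3087, -21609]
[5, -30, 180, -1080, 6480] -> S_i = 5*-6^i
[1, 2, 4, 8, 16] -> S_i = 1*2^i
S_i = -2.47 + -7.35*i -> [-2.47, -9.82, -17.17, -24.52, -31.87]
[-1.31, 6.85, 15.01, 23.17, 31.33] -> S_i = -1.31 + 8.16*i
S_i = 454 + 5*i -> [454, 459, 464, 469, 474]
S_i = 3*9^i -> [3, 27, 243, 2187, 19683]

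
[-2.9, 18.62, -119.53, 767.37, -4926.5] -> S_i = -2.90*(-6.42)^i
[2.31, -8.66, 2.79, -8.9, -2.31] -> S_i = Random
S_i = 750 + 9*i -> [750, 759, 768, 777, 786]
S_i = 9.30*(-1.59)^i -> [9.3, -14.79, 23.51, -37.38, 59.44]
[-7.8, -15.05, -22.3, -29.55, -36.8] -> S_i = -7.80 + -7.25*i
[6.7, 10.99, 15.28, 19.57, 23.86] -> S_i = 6.70 + 4.29*i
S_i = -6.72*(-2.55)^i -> [-6.72, 17.14, -43.7, 111.43, -284.14]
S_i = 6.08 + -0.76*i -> [6.08, 5.32, 4.56, 3.8, 3.04]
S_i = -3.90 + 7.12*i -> [-3.9, 3.22, 10.34, 17.46, 24.58]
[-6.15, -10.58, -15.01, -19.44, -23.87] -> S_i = -6.15 + -4.43*i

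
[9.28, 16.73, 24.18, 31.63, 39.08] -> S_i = 9.28 + 7.45*i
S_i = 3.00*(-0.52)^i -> [3.0, -1.56, 0.81, -0.42, 0.22]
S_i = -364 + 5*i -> [-364, -359, -354, -349, -344]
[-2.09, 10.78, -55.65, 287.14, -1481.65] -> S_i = -2.09*(-5.16)^i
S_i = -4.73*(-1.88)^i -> [-4.73, 8.89, -16.72, 31.43, -59.09]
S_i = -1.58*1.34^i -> [-1.58, -2.12, -2.84, -3.8, -5.09]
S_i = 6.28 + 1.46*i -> [6.28, 7.74, 9.2, 10.66, 12.12]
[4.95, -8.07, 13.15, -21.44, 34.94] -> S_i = 4.95*(-1.63)^i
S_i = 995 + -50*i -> [995, 945, 895, 845, 795]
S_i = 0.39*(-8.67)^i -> [0.39, -3.38, 29.32, -254.17, 2203.64]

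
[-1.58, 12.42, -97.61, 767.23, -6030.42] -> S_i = -1.58*(-7.86)^i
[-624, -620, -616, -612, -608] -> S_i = -624 + 4*i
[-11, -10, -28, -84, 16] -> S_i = Random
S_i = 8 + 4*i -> [8, 12, 16, 20, 24]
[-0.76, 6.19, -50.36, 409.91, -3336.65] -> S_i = -0.76*(-8.14)^i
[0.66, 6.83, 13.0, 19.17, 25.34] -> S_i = 0.66 + 6.17*i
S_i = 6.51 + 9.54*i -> [6.51, 16.05, 25.59, 35.13, 44.67]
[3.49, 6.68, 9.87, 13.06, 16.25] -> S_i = 3.49 + 3.19*i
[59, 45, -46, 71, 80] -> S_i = Random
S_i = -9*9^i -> [-9, -81, -729, -6561, -59049]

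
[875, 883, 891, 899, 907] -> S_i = 875 + 8*i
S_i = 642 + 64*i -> [642, 706, 770, 834, 898]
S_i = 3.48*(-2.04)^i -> [3.48, -7.1, 14.48, -29.54, 60.27]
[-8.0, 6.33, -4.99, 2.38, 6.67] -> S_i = Random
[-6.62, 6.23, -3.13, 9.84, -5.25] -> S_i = Random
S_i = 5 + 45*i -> [5, 50, 95, 140, 185]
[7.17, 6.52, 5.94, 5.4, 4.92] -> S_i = 7.17*0.91^i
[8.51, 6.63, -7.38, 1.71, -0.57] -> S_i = Random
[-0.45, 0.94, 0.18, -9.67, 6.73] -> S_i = Random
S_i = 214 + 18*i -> [214, 232, 250, 268, 286]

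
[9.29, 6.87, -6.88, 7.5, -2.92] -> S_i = Random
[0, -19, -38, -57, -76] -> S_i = 0 + -19*i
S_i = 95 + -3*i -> [95, 92, 89, 86, 83]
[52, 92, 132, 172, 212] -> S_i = 52 + 40*i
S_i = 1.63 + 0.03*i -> [1.63, 1.66, 1.69, 1.72, 1.75]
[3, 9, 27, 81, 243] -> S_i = 3*3^i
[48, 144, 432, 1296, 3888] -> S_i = 48*3^i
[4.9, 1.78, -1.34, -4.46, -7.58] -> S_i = 4.90 + -3.12*i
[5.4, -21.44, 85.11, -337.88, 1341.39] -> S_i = 5.40*(-3.97)^i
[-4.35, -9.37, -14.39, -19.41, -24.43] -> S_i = -4.35 + -5.02*i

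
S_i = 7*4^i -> [7, 28, 112, 448, 1792]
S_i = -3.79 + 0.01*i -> [-3.79, -3.78, -3.77, -3.76, -3.75]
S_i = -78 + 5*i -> [-78, -73, -68, -63, -58]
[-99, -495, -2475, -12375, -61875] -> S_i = -99*5^i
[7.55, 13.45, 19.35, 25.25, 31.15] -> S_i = 7.55 + 5.90*i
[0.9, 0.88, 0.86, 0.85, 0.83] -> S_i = 0.90*0.98^i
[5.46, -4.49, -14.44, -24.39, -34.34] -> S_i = 5.46 + -9.95*i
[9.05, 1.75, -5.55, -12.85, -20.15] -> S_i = 9.05 + -7.30*i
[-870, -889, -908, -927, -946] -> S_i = -870 + -19*i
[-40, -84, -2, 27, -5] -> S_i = Random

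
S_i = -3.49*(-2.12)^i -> [-3.49, 7.4, -15.69, 33.25, -70.5]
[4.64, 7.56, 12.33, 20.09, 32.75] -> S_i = 4.64*1.63^i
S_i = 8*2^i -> [8, 16, 32, 64, 128]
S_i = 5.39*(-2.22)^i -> [5.39, -11.97, 26.56, -58.97, 130.92]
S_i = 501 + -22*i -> [501, 479, 457, 435, 413]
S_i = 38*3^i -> [38, 114, 342, 1026, 3078]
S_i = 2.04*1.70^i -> [2.04, 3.47, 5.9, 10.02, 17.04]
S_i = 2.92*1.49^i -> [2.92, 4.35, 6.48, 9.66, 14.39]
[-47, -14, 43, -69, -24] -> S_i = Random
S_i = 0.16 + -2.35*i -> [0.16, -2.19, -4.54, -6.89, -9.24]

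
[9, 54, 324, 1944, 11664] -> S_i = 9*6^i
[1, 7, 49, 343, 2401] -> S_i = 1*7^i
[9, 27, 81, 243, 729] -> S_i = 9*3^i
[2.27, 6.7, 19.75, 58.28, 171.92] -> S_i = 2.27*2.95^i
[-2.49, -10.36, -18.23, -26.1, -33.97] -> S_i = -2.49 + -7.87*i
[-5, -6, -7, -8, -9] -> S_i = -5 + -1*i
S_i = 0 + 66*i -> [0, 66, 132, 198, 264]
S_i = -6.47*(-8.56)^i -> [-6.47, 55.38, -474.08, 4058.13, -34737.56]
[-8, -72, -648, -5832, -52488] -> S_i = -8*9^i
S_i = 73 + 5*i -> [73, 78, 83, 88, 93]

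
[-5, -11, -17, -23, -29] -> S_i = -5 + -6*i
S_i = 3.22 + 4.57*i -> [3.22, 7.79, 12.36, 16.93, 21.5]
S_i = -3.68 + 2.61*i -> [-3.68, -1.07, 1.54, 4.15, 6.76]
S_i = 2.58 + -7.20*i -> [2.58, -4.62, -11.82, -19.02, -26.22]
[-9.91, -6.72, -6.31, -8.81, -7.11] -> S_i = Random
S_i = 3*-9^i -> [3, -27, 243, -2187, 19683]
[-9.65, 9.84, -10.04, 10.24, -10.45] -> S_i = -9.65*(-1.02)^i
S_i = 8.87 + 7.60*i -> [8.87, 16.47, 24.07, 31.67, 39.27]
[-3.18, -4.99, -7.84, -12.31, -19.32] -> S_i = -3.18*1.57^i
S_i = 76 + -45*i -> [76, 31, -14, -59, -104]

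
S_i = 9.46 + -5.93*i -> [9.46, 3.53, -2.4, -8.33, -14.26]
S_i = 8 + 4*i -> [8, 12, 16, 20, 24]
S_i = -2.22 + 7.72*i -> [-2.22, 5.5, 13.22, 20.94, 28.66]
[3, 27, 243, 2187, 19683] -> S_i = 3*9^i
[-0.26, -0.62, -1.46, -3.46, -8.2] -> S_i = -0.26*2.37^i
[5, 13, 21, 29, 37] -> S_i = 5 + 8*i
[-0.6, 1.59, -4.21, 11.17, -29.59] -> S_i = -0.60*(-2.65)^i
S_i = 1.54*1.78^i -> [1.54, 2.74, 4.88, 8.69, 15.46]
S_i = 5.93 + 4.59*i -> [5.93, 10.52, 15.11, 19.7, 24.29]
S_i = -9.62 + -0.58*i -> [-9.62, -10.2, -10.78, -11.36, -11.94]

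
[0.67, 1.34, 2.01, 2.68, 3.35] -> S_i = 0.67 + 0.67*i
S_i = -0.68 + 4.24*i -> [-0.68, 3.56, 7.8, 12.04, 16.28]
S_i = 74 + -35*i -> [74, 39, 4, -31, -66]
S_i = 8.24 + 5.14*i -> [8.24, 13.38, 18.52, 23.66, 28.8]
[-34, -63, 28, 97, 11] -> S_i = Random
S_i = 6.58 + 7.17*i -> [6.58, 13.75, 20.92, 28.09, 35.26]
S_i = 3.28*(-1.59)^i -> [3.28, -5.22, 8.29, -13.18, 20.96]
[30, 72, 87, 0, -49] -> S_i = Random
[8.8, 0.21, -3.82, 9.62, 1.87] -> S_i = Random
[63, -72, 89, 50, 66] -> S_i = Random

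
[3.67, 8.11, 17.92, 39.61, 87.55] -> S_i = 3.67*2.21^i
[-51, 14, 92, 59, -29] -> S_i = Random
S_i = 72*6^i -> [72, 432, 2592, 15552, 93312]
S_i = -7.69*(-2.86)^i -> [-7.69, 21.99, -62.9, 179.9, -514.51]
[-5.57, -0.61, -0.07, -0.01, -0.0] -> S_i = -5.57*0.11^i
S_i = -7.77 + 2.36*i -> [-7.77, -5.41, -3.05, -0.69, 1.67]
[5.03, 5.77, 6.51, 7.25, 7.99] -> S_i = 5.03 + 0.74*i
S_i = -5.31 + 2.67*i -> [-5.31, -2.64, 0.03, 2.7, 5.37]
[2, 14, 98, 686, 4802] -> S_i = 2*7^i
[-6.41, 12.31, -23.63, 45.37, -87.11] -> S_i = -6.41*(-1.92)^i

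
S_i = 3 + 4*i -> [3, 7, 11, 15, 19]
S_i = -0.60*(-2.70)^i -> [-0.6, 1.62, -4.37, 11.81, -31.89]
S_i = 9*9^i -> [9, 81, 729, 6561, 59049]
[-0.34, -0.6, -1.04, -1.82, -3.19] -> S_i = -0.34*1.75^i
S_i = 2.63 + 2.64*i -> [2.63, 5.27, 7.91, 10.55, 13.19]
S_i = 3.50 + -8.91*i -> [3.5, -5.41, -14.32, -23.23, -32.14]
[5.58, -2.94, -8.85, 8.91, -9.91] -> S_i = Random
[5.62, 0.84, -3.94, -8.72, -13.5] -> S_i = 5.62 + -4.78*i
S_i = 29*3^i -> [29, 87, 261, 783, 2349]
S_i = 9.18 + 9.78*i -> [9.18, 18.96, 28.74, 38.52, 48.3]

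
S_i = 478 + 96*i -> [478, 574, 670, 766, 862]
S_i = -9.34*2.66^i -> [-9.34, -24.84, -66.09, -175.79, -467.6]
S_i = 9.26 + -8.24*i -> [9.26, 1.02, -7.22, -15.46, -23.7]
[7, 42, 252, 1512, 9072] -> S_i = 7*6^i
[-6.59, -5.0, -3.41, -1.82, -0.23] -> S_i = -6.59 + 1.59*i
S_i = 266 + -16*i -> [266, 250, 234, 218, 202]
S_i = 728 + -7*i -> [728, 721, 714, 707, 700]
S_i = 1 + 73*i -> [1, 74, 147, 220, 293]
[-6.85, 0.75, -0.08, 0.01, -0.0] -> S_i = -6.85*(-0.11)^i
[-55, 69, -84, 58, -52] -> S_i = Random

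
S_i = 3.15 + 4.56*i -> [3.15, 7.71, 12.27, 16.83, 21.39]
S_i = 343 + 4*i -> [343, 347, 351, 355, 359]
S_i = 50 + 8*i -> [50, 58, 66, 74, 82]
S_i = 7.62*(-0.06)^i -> [7.62, -0.46, 0.03, -0.0, 0.0]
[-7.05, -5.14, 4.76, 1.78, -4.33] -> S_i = Random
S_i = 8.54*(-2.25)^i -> [8.54, -19.21, 43.23, -97.28, 218.87]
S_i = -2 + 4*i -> [-2, 2, 6, 10, 14]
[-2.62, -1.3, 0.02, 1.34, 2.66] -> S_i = -2.62 + 1.32*i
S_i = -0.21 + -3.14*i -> [-0.21, -3.35, -6.49, -9.63, -12.77]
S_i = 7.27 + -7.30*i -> [7.27, -0.03, -7.33, -14.63, -21.93]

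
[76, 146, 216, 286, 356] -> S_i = 76 + 70*i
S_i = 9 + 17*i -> [9, 26, 43, 60, 77]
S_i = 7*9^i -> [7, 63, 567, 5103, 45927]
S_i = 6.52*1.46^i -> [6.52, 9.52, 13.9, 20.29, 29.63]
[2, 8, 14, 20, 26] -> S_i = 2 + 6*i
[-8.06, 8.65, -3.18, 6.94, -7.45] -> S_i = Random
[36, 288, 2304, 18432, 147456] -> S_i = 36*8^i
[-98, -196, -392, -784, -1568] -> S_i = -98*2^i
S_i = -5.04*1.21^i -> [-5.04, -6.1, -7.38, -8.93, -10.8]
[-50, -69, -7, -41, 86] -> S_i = Random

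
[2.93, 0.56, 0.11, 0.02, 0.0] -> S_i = 2.93*0.19^i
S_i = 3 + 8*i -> [3, 11, 19, 27, 35]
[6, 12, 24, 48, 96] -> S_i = 6*2^i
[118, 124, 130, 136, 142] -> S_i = 118 + 6*i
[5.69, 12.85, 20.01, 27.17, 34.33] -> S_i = 5.69 + 7.16*i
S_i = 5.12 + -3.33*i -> [5.12, 1.79, -1.54, -4.87, -8.2]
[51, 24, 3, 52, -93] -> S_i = Random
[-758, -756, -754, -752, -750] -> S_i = -758 + 2*i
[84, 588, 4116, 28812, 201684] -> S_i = 84*7^i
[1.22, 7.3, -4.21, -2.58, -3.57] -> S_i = Random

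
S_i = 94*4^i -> [94, 376, 1504, 6016, 24064]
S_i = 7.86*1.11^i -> [7.86, 8.72, 9.68, 10.75, 11.93]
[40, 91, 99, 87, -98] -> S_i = Random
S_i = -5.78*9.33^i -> [-5.78, -53.93, -503.14, -4694.32, -43798.01]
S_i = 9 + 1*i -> [9, 10, 11, 12, 13]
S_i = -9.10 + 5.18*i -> [-9.1, -3.92, 1.26, 6.44, 11.62]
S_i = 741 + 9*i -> [741, 750, 759, 768, 777]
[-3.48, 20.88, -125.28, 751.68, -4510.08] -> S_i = -3.48*(-6.00)^i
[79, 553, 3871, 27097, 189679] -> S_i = 79*7^i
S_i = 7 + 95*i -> [7, 102, 197, 292, 387]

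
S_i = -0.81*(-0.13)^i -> [-0.81, 0.11, -0.01, 0.0, -0.0]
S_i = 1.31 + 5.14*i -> [1.31, 6.45, 11.59, 16.73, 21.87]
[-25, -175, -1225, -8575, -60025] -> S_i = -25*7^i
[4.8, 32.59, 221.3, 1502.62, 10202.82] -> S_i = 4.80*6.79^i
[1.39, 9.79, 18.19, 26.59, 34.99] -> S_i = 1.39 + 8.40*i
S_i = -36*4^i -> [-36, -144, -576, -2304, -9216]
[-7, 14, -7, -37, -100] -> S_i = Random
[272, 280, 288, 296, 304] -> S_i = 272 + 8*i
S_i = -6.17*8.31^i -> [-6.17, -51.27, -426.08, -3540.69, -29423.16]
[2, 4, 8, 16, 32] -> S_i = 2*2^i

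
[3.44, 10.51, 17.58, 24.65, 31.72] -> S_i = 3.44 + 7.07*i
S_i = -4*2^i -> [-4, -8, -16, -32, -64]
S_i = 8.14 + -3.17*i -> [8.14, 4.97, 1.8, -1.37, -4.54]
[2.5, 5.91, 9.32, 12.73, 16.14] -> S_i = 2.50 + 3.41*i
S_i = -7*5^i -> [-7, -35, -175, -875, -4375]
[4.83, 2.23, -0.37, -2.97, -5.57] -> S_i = 4.83 + -2.60*i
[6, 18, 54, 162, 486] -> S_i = 6*3^i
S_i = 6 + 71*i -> [6, 77, 148, 219, 290]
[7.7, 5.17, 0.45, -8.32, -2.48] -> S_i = Random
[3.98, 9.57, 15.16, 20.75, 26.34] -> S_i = 3.98 + 5.59*i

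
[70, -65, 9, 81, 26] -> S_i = Random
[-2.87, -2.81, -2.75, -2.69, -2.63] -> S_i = -2.87 + 0.06*i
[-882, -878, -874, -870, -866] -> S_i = -882 + 4*i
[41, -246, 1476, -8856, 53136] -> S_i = 41*-6^i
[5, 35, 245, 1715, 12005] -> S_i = 5*7^i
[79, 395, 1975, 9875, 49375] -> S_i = 79*5^i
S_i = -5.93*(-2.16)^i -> [-5.93, 12.81, -27.67, 59.76, -129.08]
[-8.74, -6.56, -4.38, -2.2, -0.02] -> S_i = -8.74 + 2.18*i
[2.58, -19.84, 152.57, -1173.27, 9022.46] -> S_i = 2.58*(-7.69)^i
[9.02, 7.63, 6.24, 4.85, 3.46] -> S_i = 9.02 + -1.39*i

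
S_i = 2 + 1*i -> [2, 3, 4, 5, 6]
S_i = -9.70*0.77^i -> [-9.7, -7.47, -5.75, -4.43, -3.41]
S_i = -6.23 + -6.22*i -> [-6.23, -12.45, -18.67, -24.89, -31.11]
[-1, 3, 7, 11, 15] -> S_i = -1 + 4*i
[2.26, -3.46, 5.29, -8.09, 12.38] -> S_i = 2.26*(-1.53)^i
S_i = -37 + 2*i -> [-37, -35, -33, -31, -29]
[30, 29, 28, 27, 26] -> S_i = 30 + -1*i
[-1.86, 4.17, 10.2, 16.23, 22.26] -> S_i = -1.86 + 6.03*i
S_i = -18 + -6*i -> [-18, -24, -30, -36, -42]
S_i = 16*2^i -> [16, 32, 64, 128, 256]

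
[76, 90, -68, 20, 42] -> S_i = Random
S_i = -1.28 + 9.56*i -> [-1.28, 8.28, 17.84, 27.4, 36.96]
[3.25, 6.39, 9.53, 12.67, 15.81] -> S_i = 3.25 + 3.14*i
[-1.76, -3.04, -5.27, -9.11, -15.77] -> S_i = -1.76*1.73^i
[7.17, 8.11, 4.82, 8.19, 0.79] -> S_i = Random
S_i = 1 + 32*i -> [1, 33, 65, 97, 129]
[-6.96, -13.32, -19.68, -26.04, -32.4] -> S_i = -6.96 + -6.36*i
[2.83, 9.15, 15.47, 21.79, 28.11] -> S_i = 2.83 + 6.32*i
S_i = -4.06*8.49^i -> [-4.06, -34.47, -292.65, -2484.56, -21093.9]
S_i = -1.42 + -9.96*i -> [-1.42, -11.38, -21.34, -31.3, -41.26]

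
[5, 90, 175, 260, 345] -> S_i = 5 + 85*i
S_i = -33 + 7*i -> [-33, -26, -19, -12, -5]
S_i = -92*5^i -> [-92, -460, -2300, -11500, -57500]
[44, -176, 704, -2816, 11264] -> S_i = 44*-4^i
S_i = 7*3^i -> [7, 21, 63, 189, 567]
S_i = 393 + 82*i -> [393, 475, 557, 639, 721]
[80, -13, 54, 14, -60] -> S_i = Random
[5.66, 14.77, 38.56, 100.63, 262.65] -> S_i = 5.66*2.61^i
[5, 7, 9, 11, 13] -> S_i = 5 + 2*i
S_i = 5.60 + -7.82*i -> [5.6, -2.22, -10.04, -17.86, -25.68]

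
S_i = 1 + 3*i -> [1, 4, 7, 10, 13]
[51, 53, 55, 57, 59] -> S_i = 51 + 2*i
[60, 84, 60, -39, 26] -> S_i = Random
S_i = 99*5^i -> [99, 495, 2475, 12375, 61875]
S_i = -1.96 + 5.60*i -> [-1.96, 3.64, 9.24, 14.84, 20.44]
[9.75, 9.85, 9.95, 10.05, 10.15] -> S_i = 9.75*1.01^i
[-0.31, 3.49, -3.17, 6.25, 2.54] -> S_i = Random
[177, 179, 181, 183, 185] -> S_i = 177 + 2*i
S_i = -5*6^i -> [-5, -30, -180, -1080, -6480]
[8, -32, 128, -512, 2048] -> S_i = 8*-4^i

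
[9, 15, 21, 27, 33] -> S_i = 9 + 6*i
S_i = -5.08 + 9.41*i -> [-5.08, 4.33, 13.74, 23.15, 32.56]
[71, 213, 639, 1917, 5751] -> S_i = 71*3^i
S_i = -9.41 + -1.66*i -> [-9.41, -11.07, -12.73, -14.39, -16.05]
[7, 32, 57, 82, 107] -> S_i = 7 + 25*i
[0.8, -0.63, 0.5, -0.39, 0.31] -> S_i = 0.80*(-0.79)^i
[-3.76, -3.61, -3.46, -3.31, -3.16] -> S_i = -3.76 + 0.15*i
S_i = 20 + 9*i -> [20, 29, 38, 47, 56]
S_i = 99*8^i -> [99, 792, 6336, 50688, 405504]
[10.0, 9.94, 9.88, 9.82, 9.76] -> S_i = 10.00 + -0.06*i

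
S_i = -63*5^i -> [-63, -315, -1575, -7875, -39375]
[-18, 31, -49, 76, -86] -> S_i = Random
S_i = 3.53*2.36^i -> [3.53, 8.33, 19.66, 46.4, 109.5]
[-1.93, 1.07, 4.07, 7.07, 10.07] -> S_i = -1.93 + 3.00*i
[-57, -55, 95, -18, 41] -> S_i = Random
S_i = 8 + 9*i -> [8, 17, 26, 35, 44]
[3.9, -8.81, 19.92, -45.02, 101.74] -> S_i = 3.90*(-2.26)^i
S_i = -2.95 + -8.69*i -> [-2.95, -11.64, -20.33, -29.02, -37.71]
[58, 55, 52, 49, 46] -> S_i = 58 + -3*i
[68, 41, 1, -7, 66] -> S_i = Random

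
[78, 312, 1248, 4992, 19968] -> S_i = 78*4^i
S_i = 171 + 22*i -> [171, 193, 215, 237, 259]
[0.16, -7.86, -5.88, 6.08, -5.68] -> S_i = Random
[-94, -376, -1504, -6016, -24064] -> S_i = -94*4^i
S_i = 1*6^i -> [1, 6, 36, 216, 1296]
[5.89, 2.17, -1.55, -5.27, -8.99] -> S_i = 5.89 + -3.72*i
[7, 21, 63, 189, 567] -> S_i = 7*3^i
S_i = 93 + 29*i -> [93, 122, 151, 180, 209]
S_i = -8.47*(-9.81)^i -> [-8.47, 83.09, -815.12, 7996.32, -78443.95]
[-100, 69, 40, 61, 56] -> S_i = Random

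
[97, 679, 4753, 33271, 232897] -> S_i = 97*7^i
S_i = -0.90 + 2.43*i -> [-0.9, 1.53, 3.96, 6.39, 8.82]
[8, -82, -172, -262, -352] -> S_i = 8 + -90*i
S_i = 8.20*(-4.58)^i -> [8.2, -37.56, 172.01, -787.79, 3608.08]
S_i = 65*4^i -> [65, 260, 1040, 4160, 16640]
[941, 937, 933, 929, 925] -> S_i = 941 + -4*i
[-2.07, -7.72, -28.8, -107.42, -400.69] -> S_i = -2.07*3.73^i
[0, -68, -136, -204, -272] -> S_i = 0 + -68*i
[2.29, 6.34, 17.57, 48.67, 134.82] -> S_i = 2.29*2.77^i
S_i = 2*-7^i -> [2, -14, 98, -686, 4802]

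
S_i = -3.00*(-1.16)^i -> [-3.0, 3.48, -4.04, 4.68, -5.43]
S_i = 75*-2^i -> [75, -150, 300, -600, 1200]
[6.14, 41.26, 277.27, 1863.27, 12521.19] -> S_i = 6.14*6.72^i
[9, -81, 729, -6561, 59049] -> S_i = 9*-9^i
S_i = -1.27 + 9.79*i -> [-1.27, 8.52, 18.31, 28.1, 37.89]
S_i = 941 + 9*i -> [941, 950, 959, 968, 977]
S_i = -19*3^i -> [-19, -57, -171, -513, -1539]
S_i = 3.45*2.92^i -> [3.45, 10.07, 29.42, 85.89, 250.81]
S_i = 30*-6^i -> [30, -180, 1080, -6480, 38880]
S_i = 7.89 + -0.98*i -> [7.89, 6.91, 5.93, 4.95, 3.97]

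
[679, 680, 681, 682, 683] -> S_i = 679 + 1*i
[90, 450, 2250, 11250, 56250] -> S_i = 90*5^i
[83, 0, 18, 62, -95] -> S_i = Random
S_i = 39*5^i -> [39, 195, 975, 4875, 24375]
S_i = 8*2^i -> [8, 16, 32, 64, 128]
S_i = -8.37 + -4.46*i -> [-8.37, -12.83, -17.29, -21.75, -26.21]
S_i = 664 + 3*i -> [664, 667, 670, 673, 676]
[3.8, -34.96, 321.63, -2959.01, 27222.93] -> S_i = 3.80*(-9.20)^i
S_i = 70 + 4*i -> [70, 74, 78, 82, 86]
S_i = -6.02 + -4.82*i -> [-6.02, -10.84, -15.66, -20.48, -25.3]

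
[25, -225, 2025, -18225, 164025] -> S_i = 25*-9^i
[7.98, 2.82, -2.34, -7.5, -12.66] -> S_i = 7.98 + -5.16*i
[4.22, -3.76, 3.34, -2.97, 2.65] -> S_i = 4.22*(-0.89)^i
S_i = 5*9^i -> [5, 45, 405, 3645, 32805]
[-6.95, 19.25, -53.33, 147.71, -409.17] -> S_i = -6.95*(-2.77)^i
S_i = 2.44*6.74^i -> [2.44, 16.45, 110.84, 747.08, 5035.35]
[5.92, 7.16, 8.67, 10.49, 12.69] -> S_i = 5.92*1.21^i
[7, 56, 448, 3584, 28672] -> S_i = 7*8^i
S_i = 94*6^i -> [94, 564, 3384, 20304, 121824]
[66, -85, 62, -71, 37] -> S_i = Random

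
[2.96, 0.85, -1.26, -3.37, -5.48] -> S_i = 2.96 + -2.11*i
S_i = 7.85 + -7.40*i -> [7.85, 0.45, -6.95, -14.35, -21.75]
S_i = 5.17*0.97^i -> [5.17, 5.01, 4.86, 4.72, 4.58]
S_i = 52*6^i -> [52, 312, 1872, 11232, 67392]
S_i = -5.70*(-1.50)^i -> [-5.7, 8.55, -12.82, 19.24, -28.86]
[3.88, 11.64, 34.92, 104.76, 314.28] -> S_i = 3.88*3.00^i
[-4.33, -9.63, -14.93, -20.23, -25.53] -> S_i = -4.33 + -5.30*i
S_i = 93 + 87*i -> [93, 180, 267, 354, 441]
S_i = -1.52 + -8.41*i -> [-1.52, -9.93, -18.34, -26.75, -35.16]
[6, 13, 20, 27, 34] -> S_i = 6 + 7*i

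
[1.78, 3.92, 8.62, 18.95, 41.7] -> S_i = 1.78*2.20^i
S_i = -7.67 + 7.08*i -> [-7.67, -0.59, 6.49, 13.57, 20.65]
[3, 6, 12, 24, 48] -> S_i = 3*2^i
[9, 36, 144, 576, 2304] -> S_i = 9*4^i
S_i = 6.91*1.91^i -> [6.91, 13.2, 25.21, 48.15, 91.96]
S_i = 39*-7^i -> [39, -273, 1911, -13377, 93639]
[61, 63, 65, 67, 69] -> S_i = 61 + 2*i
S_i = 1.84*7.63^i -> [1.84, 14.04, 107.12, 817.32, 6236.14]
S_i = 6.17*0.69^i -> [6.17, 4.26, 2.94, 2.03, 1.4]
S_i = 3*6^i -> [3, 18, 108, 648, 3888]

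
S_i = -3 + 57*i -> [-3, 54, 111, 168, 225]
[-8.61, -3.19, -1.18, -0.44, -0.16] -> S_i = -8.61*0.37^i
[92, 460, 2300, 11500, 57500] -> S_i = 92*5^i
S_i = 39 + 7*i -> [39, 46, 53, 60, 67]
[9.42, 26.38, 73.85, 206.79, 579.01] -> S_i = 9.42*2.80^i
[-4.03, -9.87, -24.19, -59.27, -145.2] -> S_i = -4.03*2.45^i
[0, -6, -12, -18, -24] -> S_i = 0 + -6*i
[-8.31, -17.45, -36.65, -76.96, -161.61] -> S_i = -8.31*2.10^i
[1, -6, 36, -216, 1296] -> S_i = 1*-6^i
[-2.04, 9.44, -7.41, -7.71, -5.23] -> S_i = Random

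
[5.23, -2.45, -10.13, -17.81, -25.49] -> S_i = 5.23 + -7.68*i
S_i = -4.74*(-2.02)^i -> [-4.74, 9.57, -19.34, 39.07, -78.92]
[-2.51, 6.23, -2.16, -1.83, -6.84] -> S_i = Random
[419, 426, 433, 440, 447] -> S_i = 419 + 7*i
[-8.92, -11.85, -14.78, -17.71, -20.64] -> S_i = -8.92 + -2.93*i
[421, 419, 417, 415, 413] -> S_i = 421 + -2*i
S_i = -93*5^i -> [-93, -465, -2325, -11625, -58125]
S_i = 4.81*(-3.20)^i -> [4.81, -15.39, 49.25, -157.61, 504.37]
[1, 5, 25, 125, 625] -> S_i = 1*5^i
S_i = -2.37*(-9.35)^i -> [-2.37, 22.16, -207.19, 1937.24, -18113.18]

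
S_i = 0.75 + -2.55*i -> [0.75, -1.8, -4.35, -6.9, -9.45]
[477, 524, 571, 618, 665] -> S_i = 477 + 47*i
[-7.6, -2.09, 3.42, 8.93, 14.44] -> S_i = -7.60 + 5.51*i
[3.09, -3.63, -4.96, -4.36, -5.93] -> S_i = Random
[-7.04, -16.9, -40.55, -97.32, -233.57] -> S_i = -7.04*2.40^i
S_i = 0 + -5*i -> [0, -5, -10, -15, -20]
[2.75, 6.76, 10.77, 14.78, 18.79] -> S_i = 2.75 + 4.01*i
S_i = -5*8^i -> [-5, -40, -320, -2560, -20480]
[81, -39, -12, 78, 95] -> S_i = Random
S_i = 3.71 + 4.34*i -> [3.71, 8.05, 12.39, 16.73, 21.07]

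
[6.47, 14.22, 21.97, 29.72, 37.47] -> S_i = 6.47 + 7.75*i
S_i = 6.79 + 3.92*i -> [6.79, 10.71, 14.63, 18.55, 22.47]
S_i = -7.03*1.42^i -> [-7.03, -9.98, -14.18, -20.13, -28.58]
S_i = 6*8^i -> [6, 48, 384, 3072, 24576]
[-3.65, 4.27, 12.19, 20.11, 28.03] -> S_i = -3.65 + 7.92*i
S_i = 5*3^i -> [5, 15, 45, 135, 405]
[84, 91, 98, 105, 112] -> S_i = 84 + 7*i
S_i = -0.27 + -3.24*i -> [-0.27, -3.51, -6.75, -9.99, -13.23]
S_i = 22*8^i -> [22, 176, 1408, 11264, 90112]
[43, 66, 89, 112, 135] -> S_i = 43 + 23*i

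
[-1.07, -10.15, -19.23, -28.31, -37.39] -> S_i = -1.07 + -9.08*i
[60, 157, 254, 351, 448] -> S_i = 60 + 97*i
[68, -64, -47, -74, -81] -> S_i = Random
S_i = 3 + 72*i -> [3, 75, 147, 219, 291]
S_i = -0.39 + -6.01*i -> [-0.39, -6.4, -12.41, -18.42, -24.43]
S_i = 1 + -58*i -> [1, -57, -115, -173, -231]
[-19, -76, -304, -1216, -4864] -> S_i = -19*4^i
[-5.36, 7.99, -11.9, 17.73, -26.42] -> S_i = -5.36*(-1.49)^i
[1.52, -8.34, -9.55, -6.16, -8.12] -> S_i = Random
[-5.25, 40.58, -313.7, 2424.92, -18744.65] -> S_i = -5.25*(-7.73)^i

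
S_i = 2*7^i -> [2, 14, 98, 686, 4802]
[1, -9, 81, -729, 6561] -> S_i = 1*-9^i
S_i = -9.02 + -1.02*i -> [-9.02, -10.04, -11.06, -12.08, -13.1]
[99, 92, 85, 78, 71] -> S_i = 99 + -7*i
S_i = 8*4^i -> [8, 32, 128, 512, 2048]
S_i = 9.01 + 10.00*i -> [9.01, 19.01, 29.01, 39.01, 49.01]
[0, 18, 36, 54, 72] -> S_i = 0 + 18*i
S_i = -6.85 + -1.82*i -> [-6.85, -8.67, -10.49, -12.31, -14.13]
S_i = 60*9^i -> [60, 540, 4860, 43740, 393660]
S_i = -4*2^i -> [-4, -8, -16, -32, -64]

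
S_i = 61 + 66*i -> [61, 127, 193, 259, 325]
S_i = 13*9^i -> [13, 117, 1053, 9477, 85293]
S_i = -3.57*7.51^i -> [-3.57, -26.81, -201.35, -1512.13, -11356.07]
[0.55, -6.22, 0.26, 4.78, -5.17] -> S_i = Random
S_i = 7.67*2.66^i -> [7.67, 20.4, 54.27, 144.36, 383.99]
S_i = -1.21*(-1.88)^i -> [-1.21, 2.27, -4.28, 8.04, -15.12]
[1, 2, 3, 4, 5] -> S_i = 1 + 1*i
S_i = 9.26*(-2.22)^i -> [9.26, -20.56, 45.64, -101.31, 224.92]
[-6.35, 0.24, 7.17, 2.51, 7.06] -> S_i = Random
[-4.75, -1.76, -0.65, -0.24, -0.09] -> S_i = -4.75*0.37^i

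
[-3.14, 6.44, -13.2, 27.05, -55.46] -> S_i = -3.14*(-2.05)^i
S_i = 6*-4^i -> [6, -24, 96, -384, 1536]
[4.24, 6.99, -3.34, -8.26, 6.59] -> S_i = Random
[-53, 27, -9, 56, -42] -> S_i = Random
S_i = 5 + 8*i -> [5, 13, 21, 29, 37]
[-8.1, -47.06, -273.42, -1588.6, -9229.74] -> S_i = -8.10*5.81^i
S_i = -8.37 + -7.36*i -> [-8.37, -15.73, -23.09, -30.45, -37.81]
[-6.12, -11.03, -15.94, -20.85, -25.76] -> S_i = -6.12 + -4.91*i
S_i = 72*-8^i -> [72, -576, 4608, -36864, 294912]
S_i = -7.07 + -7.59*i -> [-7.07, -14.66, -22.25, -29.84, -37.43]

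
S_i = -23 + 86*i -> [-23, 63, 149, 235, 321]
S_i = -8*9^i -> [-8, -72, -648, -5832, -52488]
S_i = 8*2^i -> [8, 16, 32, 64, 128]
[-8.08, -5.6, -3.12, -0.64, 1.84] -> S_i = -8.08 + 2.48*i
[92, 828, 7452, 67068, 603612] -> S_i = 92*9^i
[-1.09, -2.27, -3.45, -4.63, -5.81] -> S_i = -1.09 + -1.18*i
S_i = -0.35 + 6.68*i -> [-0.35, 6.33, 13.01, 19.69, 26.37]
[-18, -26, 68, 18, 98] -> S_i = Random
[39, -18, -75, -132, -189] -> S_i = 39 + -57*i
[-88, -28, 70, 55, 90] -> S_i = Random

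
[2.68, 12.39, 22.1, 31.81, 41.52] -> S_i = 2.68 + 9.71*i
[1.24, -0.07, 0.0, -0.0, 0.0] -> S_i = 1.24*(-0.06)^i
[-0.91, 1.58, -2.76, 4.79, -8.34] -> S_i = -0.91*(-1.74)^i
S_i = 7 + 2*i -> [7, 9, 11, 13, 15]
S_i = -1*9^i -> [-1, -9, -81, -729, -6561]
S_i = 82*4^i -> [82, 328, 1312, 5248, 20992]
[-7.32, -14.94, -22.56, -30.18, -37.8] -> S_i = -7.32 + -7.62*i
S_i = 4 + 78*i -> [4, 82, 160, 238, 316]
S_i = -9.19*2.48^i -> [-9.19, -22.79, -56.52, -140.17, -347.63]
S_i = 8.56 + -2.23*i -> [8.56, 6.33, 4.1, 1.87, -0.36]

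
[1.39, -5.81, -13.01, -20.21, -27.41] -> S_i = 1.39 + -7.20*i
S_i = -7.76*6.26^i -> [-7.76, -48.58, -304.1, -1903.64, -11916.78]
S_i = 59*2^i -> [59, 118, 236, 472, 944]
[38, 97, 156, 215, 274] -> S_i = 38 + 59*i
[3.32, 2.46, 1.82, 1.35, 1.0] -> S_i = 3.32*0.74^i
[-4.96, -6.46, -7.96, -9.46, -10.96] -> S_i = -4.96 + -1.50*i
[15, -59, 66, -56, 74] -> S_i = Random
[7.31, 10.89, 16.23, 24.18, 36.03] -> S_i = 7.31*1.49^i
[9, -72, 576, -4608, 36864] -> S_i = 9*-8^i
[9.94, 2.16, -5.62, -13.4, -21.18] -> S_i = 9.94 + -7.78*i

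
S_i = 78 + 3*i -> [78, 81, 84, 87, 90]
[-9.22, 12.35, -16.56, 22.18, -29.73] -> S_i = -9.22*(-1.34)^i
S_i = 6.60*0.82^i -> [6.6, 5.41, 4.44, 3.64, 2.98]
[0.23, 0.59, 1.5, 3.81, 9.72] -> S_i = 0.23*2.55^i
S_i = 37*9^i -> [37, 333, 2997, 26973, 242757]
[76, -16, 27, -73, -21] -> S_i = Random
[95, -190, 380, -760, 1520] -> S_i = 95*-2^i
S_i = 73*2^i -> [73, 146, 292, 584, 1168]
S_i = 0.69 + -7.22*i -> [0.69, -6.53, -13.75, -20.97, -28.19]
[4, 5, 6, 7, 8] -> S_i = 4 + 1*i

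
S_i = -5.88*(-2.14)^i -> [-5.88, 12.58, -26.93, 57.63, -123.32]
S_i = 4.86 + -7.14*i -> [4.86, -2.28, -9.42, -16.56, -23.7]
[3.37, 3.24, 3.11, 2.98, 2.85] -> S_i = 3.37 + -0.13*i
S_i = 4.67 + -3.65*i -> [4.67, 1.02, -2.63, -6.28, -9.93]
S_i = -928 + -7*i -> [-928, -935, -942, -949, -956]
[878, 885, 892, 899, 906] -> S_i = 878 + 7*i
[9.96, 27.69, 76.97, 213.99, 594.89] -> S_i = 9.96*2.78^i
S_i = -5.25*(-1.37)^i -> [-5.25, 7.19, -9.85, 13.5, -18.49]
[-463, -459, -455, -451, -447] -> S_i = -463 + 4*i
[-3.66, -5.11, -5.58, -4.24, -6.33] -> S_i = Random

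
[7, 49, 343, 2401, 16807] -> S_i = 7*7^i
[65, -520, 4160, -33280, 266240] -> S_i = 65*-8^i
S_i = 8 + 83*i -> [8, 91, 174, 257, 340]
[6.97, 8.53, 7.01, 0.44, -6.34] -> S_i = Random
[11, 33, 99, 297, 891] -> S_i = 11*3^i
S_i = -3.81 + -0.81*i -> [-3.81, -4.62, -5.43, -6.24, -7.05]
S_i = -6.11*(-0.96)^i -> [-6.11, 5.87, -5.63, 5.41, -5.19]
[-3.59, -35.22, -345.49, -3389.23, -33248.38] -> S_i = -3.59*9.81^i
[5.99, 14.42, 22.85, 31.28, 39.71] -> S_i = 5.99 + 8.43*i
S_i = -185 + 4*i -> [-185, -181, -177, -173, -169]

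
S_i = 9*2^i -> [9, 18, 36, 72, 144]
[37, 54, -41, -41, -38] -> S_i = Random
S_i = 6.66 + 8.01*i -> [6.66, 14.67, 22.68, 30.69, 38.7]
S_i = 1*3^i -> [1, 3, 9, 27, 81]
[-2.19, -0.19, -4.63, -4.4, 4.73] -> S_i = Random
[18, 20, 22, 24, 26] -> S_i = 18 + 2*i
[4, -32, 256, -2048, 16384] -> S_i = 4*-8^i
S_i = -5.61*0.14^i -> [-5.61, -0.79, -0.11, -0.02, -0.0]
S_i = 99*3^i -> [99, 297, 891, 2673, 8019]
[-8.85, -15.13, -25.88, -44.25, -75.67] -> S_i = -8.85*1.71^i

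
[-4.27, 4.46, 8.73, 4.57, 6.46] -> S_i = Random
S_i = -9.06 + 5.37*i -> [-9.06, -3.69, 1.68, 7.05, 12.42]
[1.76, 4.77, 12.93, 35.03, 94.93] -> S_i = 1.76*2.71^i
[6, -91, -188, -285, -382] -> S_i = 6 + -97*i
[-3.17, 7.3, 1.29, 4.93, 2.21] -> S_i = Random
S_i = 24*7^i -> [24, 168, 1176, 8232, 57624]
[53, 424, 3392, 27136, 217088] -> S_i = 53*8^i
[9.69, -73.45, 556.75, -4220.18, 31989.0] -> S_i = 9.69*(-7.58)^i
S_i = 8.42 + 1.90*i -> [8.42, 10.32, 12.22, 14.12, 16.02]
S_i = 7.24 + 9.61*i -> [7.24, 16.85, 26.46, 36.07, 45.68]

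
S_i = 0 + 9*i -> [0, 9, 18, 27, 36]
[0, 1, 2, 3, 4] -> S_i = 0 + 1*i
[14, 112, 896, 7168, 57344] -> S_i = 14*8^i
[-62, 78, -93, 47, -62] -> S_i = Random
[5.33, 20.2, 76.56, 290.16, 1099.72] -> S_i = 5.33*3.79^i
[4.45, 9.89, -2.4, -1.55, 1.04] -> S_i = Random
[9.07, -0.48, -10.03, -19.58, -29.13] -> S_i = 9.07 + -9.55*i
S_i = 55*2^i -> [55, 110, 220, 440, 880]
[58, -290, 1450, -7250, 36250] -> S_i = 58*-5^i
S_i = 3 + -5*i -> [3, -2, -7, -12, -17]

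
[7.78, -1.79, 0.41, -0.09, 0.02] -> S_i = 7.78*(-0.23)^i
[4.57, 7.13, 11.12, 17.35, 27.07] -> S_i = 4.57*1.56^i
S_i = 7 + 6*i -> [7, 13, 19, 25, 31]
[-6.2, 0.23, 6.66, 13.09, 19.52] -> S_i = -6.20 + 6.43*i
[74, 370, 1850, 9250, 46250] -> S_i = 74*5^i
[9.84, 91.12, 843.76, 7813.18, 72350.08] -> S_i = 9.84*9.26^i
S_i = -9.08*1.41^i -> [-9.08, -12.8, -18.05, -25.45, -35.89]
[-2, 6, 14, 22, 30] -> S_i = -2 + 8*i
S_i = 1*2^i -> [1, 2, 4, 8, 16]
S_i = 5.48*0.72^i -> [5.48, 3.95, 2.84, 2.05, 1.47]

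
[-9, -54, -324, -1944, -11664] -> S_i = -9*6^i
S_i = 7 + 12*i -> [7, 19, 31, 43, 55]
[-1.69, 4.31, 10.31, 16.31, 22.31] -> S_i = -1.69 + 6.00*i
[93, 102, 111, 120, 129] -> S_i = 93 + 9*i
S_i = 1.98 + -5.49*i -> [1.98, -3.51, -9.0, -14.49, -19.98]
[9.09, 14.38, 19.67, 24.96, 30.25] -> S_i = 9.09 + 5.29*i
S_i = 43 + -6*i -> [43, 37, 31, 25, 19]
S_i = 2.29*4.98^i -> [2.29, 11.4, 56.79, 282.83, 1408.49]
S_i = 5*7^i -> [5, 35, 245, 1715, 12005]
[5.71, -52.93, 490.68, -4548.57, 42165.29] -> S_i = 5.71*(-9.27)^i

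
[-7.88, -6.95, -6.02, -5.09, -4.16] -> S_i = -7.88 + 0.93*i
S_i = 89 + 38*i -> [89, 127, 165, 203, 241]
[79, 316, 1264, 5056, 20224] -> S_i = 79*4^i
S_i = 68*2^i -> [68, 136, 272, 544, 1088]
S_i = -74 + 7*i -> [-74, -67, -60, -53, -46]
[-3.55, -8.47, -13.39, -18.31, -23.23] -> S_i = -3.55 + -4.92*i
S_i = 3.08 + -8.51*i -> [3.08, -5.43, -13.94, -22.45, -30.96]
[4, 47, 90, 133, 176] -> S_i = 4 + 43*i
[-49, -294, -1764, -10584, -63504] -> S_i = -49*6^i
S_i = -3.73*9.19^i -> [-3.73, -34.28, -315.02, -2895.05, -26605.47]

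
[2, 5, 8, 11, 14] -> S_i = 2 + 3*i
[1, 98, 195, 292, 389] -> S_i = 1 + 97*i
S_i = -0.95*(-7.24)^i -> [-0.95, 6.88, -49.8, 360.53, -2610.22]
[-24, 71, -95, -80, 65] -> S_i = Random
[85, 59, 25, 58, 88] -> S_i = Random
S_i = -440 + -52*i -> [-440, -492, -544, -596, -648]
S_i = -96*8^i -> [-96, -768, -6144, -49152, -393216]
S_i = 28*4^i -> [28, 112, 448, 1792, 7168]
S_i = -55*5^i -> [-55, -275, -1375, -6875, -34375]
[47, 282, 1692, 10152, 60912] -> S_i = 47*6^i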